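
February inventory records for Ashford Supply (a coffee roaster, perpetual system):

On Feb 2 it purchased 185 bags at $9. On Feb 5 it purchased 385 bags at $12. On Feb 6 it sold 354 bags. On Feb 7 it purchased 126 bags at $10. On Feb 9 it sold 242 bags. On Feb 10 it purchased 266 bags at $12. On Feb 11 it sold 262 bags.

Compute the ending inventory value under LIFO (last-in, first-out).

Feb 6, 354 sold [LIFO — newest first]: 354 @ $12 = $4,248
Feb 9, 242 sold [LIFO — newest first]: 126 @ $10 + 31 @ $12 + 85 @ $9 = $2,397
Feb 11, 262 sold [LIFO — newest first]: 262 @ $12 = $3,144
Total COGS = $4,248 + $2,397 + $3,144 = $9,789
Ending inventory: 100 @ $9 + 4 @ $12 = $948

Ending inventory = $948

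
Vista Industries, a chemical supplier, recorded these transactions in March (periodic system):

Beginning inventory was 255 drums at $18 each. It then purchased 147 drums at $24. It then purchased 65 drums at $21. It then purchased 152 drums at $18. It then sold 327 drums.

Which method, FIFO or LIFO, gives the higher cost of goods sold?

LIFO

FIFO COGS: 255 @ $18 + 72 @ $24 = $6,318
LIFO COGS: 152 @ $18 + 65 @ $21 + 110 @ $24 = $6,741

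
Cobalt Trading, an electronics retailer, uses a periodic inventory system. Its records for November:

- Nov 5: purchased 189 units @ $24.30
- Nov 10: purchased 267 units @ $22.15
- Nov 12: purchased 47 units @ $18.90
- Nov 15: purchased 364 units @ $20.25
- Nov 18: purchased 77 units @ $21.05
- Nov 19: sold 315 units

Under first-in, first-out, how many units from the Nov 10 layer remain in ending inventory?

141

Nov 19, 315 sold [FIFO — oldest first]: 189 @ $24.30 + 126 @ $22.15 = $7,383.60
Ending inventory: 141 @ $22.15 + 47 @ $18.90 + 364 @ $20.25 + 77 @ $21.05 = $13,003.30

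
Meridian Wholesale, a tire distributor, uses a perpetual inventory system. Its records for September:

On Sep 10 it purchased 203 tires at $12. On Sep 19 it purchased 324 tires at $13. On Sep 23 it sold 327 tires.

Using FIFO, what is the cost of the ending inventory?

Sep 23, 327 sold [FIFO — oldest first]: 203 @ $12 + 124 @ $13 = $4,048
Ending inventory: 200 @ $13 = $2,600
Check: goods available $6,648 = COGS $4,048 + ending $2,600

Ending inventory = $2,600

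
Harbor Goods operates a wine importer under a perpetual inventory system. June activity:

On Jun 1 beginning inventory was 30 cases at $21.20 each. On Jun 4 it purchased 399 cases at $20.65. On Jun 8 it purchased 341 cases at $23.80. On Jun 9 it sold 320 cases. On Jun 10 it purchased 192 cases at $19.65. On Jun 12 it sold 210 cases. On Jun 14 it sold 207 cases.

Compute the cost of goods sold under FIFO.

Jun 9, 320 sold [FIFO — oldest first]: 30 @ $21.20 + 290 @ $20.65 = $6,624.50
Jun 12, 210 sold [FIFO — oldest first]: 109 @ $20.65 + 101 @ $23.80 = $4,654.65
Jun 14, 207 sold [FIFO — oldest first]: 207 @ $23.80 = $4,926.60
Total COGS = $6,624.50 + $4,654.65 + $4,926.60 = $16,205.75
Ending inventory: 33 @ $23.80 + 192 @ $19.65 = $4,558.20

COGS = $16,205.75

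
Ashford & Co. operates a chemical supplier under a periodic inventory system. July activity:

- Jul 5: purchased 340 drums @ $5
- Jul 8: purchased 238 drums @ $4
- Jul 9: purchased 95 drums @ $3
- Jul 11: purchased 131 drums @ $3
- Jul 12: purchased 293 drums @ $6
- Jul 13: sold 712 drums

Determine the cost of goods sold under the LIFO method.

COGS = $3,208

Jul 13, 712 sold [LIFO — newest first]: 293 @ $6 + 131 @ $3 + 95 @ $3 + 193 @ $4 = $3,208
Ending inventory: 340 @ $5 + 45 @ $4 = $1,880
Check: goods available $5,088 = COGS $3,208 + ending $1,880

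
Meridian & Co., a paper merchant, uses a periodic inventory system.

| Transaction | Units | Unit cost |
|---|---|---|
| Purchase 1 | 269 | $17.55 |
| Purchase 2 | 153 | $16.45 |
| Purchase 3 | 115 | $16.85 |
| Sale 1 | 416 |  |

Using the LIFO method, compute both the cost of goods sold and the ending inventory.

COGS = $7,052.00; ending inventory = $2,123.55

Sale 1 (416) [LIFO — newest first]: 115 @ $16.85 + 153 @ $16.45 + 148 @ $17.55 = $7,052.00
Ending inventory: 121 @ $17.55 = $2,123.55
Check: goods available $9,175.55 = COGS $7,052.00 + ending $2,123.55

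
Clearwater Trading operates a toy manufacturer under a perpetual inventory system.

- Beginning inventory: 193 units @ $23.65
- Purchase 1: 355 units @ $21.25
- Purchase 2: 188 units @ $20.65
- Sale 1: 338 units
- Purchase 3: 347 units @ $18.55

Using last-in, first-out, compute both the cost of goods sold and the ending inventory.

Sale 1 (338) [LIFO — newest first]: 188 @ $20.65 + 150 @ $21.25 = $7,069.70
Ending inventory: 193 @ $23.65 + 205 @ $21.25 + 347 @ $18.55 = $15,357.55
Check: goods available $22,427.25 = COGS $7,069.70 + ending $15,357.55

COGS = $7,069.70; ending inventory = $15,357.55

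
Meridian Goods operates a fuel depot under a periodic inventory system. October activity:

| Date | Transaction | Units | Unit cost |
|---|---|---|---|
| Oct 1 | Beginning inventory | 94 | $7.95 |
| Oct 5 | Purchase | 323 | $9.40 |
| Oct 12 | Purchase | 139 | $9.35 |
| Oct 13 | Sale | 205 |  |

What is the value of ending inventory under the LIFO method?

Ending inventory = $3,163.10

Oct 13, 205 sold [LIFO — newest first]: 139 @ $9.35 + 66 @ $9.40 = $1,920.05
Ending inventory: 94 @ $7.95 + 257 @ $9.40 = $3,163.10
Check: goods available $5,083.15 = COGS $1,920.05 + ending $3,163.10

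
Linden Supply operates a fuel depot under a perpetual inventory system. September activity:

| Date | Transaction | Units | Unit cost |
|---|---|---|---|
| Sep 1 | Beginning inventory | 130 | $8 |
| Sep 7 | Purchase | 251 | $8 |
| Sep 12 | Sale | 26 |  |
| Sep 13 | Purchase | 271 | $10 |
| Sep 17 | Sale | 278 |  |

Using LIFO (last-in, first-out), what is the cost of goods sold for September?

COGS = $2,974

Sep 12, 26 sold [LIFO — newest first]: 26 @ $8 = $208
Sep 17, 278 sold [LIFO — newest first]: 271 @ $10 + 7 @ $8 = $2,766
Total COGS = $208 + $2,766 = $2,974
Ending inventory: 130 @ $8 + 218 @ $8 = $2,784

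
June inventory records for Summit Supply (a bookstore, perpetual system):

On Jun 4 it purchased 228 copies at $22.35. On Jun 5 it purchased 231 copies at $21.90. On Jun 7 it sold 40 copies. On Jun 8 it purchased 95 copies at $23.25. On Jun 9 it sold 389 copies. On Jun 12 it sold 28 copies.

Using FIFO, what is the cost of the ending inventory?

Jun 7, 40 sold [FIFO — oldest first]: 40 @ $22.35 = $894.00
Jun 9, 389 sold [FIFO — oldest first]: 188 @ $22.35 + 201 @ $21.90 = $8,603.70
Jun 12, 28 sold [FIFO — oldest first]: 28 @ $21.90 = $613.20
Total COGS = $894.00 + $8,603.70 + $613.20 = $10,110.90
Ending inventory: 2 @ $21.90 + 95 @ $23.25 = $2,252.55

Ending inventory = $2,252.55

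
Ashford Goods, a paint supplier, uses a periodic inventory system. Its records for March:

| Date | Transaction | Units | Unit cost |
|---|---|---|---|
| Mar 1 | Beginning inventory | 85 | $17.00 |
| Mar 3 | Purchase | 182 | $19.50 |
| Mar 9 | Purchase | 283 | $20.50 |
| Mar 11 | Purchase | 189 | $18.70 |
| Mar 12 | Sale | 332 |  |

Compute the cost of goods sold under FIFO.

Mar 12, 332 sold [FIFO — oldest first]: 85 @ $17.00 + 182 @ $19.50 + 65 @ $20.50 = $6,326.50
Ending inventory: 218 @ $20.50 + 189 @ $18.70 = $8,003.30
Check: goods available $14,329.80 = COGS $6,326.50 + ending $8,003.30

COGS = $6,326.50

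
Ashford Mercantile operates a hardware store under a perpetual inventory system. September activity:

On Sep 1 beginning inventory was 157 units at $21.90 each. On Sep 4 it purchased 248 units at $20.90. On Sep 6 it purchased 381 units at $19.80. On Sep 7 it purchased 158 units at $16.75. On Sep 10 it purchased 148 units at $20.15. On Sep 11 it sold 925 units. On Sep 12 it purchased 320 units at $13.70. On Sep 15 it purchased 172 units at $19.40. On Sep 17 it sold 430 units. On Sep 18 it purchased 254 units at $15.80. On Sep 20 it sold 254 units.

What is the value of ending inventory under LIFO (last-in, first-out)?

Sep 11, 925 sold [LIFO — newest first]: 148 @ $20.15 + 158 @ $16.75 + 381 @ $19.80 + 238 @ $20.90 = $18,146.70
Sep 17, 430 sold [LIFO — newest first]: 172 @ $19.40 + 258 @ $13.70 = $6,871.40
Sep 20, 254 sold [LIFO — newest first]: 254 @ $15.80 = $4,013.20
Total COGS = $18,146.70 + $6,871.40 + $4,013.20 = $29,031.30
Ending inventory: 157 @ $21.90 + 10 @ $20.90 + 62 @ $13.70 = $4,496.70
Check: goods available $33,528.00 = COGS $29,031.30 + ending $4,496.70

Ending inventory = $4,496.70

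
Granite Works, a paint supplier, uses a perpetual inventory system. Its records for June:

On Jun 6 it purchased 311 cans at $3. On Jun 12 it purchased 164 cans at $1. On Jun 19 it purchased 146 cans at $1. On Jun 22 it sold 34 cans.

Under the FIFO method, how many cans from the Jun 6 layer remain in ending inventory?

Jun 22, 34 sold [FIFO — oldest first]: 34 @ $3 = $102
Ending inventory: 277 @ $3 + 164 @ $1 + 146 @ $1 = $1,141
Check: goods available $1,243 = COGS $102 + ending $1,141

277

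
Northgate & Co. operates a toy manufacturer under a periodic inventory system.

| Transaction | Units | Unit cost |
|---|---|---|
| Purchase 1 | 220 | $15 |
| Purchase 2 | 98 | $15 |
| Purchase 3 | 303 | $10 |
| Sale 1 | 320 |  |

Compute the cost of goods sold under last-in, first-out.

Sale 1 (320) [LIFO — newest first]: 303 @ $10 + 17 @ $15 = $3,285
Ending inventory: 220 @ $15 + 81 @ $15 = $4,515
Check: goods available $7,800 = COGS $3,285 + ending $4,515

COGS = $3,285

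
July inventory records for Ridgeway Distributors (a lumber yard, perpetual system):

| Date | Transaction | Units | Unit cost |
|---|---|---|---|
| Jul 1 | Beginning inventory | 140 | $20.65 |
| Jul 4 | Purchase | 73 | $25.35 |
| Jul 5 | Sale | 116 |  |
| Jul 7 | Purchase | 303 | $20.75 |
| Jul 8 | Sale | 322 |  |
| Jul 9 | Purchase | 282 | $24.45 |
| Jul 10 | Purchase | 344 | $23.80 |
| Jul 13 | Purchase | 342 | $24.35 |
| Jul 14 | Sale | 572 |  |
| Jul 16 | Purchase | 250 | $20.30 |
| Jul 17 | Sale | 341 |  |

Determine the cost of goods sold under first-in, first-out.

COGS = $31,200.05

Jul 5, 116 sold [FIFO — oldest first]: 116 @ $20.65 = $2,395.40
Jul 8, 322 sold [FIFO — oldest first]: 24 @ $20.65 + 73 @ $25.35 + 225 @ $20.75 = $7,014.90
Jul 14, 572 sold [FIFO — oldest first]: 78 @ $20.75 + 282 @ $24.45 + 212 @ $23.80 = $13,559.00
Jul 17, 341 sold [FIFO — oldest first]: 132 @ $23.80 + 209 @ $24.35 = $8,230.75
Total COGS = $2,395.40 + $7,014.90 + $13,559.00 + $8,230.75 = $31,200.05
Ending inventory: 133 @ $24.35 + 250 @ $20.30 = $8,313.55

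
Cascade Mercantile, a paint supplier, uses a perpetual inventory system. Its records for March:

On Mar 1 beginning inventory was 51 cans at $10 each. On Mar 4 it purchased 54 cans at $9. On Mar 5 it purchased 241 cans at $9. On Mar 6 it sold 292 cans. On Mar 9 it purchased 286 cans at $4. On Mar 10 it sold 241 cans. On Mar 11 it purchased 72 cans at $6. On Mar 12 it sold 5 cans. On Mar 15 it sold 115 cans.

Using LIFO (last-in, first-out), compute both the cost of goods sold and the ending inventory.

COGS = $4,231; ending inventory = $510

Mar 6, 292 sold [LIFO — newest first]: 241 @ $9 + 51 @ $9 = $2,628
Mar 10, 241 sold [LIFO — newest first]: 241 @ $4 = $964
Mar 12, 5 sold [LIFO — newest first]: 5 @ $6 = $30
Mar 15, 115 sold [LIFO — newest first]: 67 @ $6 + 45 @ $4 + 3 @ $9 = $609
Total COGS = $2,628 + $964 + $30 + $609 = $4,231
Ending inventory: 51 @ $10 = $510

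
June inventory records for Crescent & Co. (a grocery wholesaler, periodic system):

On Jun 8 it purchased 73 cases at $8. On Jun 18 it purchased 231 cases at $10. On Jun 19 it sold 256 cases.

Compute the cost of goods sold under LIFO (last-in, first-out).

Jun 19, 256 sold [LIFO — newest first]: 231 @ $10 + 25 @ $8 = $2,510
Ending inventory: 48 @ $8 = $384
Check: goods available $2,894 = COGS $2,510 + ending $384

COGS = $2,510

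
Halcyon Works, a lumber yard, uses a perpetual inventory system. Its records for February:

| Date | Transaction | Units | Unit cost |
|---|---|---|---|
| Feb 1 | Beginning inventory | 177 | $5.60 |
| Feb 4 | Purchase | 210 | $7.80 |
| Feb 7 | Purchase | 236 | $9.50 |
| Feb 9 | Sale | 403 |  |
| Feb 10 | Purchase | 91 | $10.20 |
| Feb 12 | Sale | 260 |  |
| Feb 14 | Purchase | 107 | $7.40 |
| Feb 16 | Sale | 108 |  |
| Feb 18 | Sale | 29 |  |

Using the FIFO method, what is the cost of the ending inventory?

Ending inventory = $155.40

Feb 9, 403 sold [FIFO — oldest first]: 177 @ $5.60 + 210 @ $7.80 + 16 @ $9.50 = $2,781.20
Feb 12, 260 sold [FIFO — oldest first]: 220 @ $9.50 + 40 @ $10.20 = $2,498.00
Feb 16, 108 sold [FIFO — oldest first]: 51 @ $10.20 + 57 @ $7.40 = $942.00
Feb 18, 29 sold [FIFO — oldest first]: 29 @ $7.40 = $214.60
Total COGS = $2,781.20 + $2,498.00 + $942.00 + $214.60 = $6,435.80
Ending inventory: 21 @ $7.40 = $155.40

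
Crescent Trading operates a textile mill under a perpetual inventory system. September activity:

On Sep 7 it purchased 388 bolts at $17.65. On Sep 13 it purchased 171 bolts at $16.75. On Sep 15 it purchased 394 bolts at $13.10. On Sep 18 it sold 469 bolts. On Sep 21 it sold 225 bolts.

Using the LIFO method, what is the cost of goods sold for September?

COGS = $10,302.50

Sep 18, 469 sold [LIFO — newest first]: 394 @ $13.10 + 75 @ $16.75 = $6,417.65
Sep 21, 225 sold [LIFO — newest first]: 96 @ $16.75 + 129 @ $17.65 = $3,884.85
Total COGS = $6,417.65 + $3,884.85 = $10,302.50
Ending inventory: 259 @ $17.65 = $4,571.35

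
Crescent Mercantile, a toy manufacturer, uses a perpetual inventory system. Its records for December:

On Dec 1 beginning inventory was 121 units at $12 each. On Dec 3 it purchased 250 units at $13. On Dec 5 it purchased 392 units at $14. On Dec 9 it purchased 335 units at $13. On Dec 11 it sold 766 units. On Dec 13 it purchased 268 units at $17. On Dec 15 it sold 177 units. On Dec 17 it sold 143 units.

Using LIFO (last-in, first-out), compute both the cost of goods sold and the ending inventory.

COGS = $15,582; ending inventory = $3,519

Dec 11, 766 sold [LIFO — newest first]: 335 @ $13 + 392 @ $14 + 39 @ $13 = $10,350
Dec 15, 177 sold [LIFO — newest first]: 177 @ $17 = $3,009
Dec 17, 143 sold [LIFO — newest first]: 91 @ $17 + 52 @ $13 = $2,223
Total COGS = $10,350 + $3,009 + $2,223 = $15,582
Ending inventory: 121 @ $12 + 159 @ $13 = $3,519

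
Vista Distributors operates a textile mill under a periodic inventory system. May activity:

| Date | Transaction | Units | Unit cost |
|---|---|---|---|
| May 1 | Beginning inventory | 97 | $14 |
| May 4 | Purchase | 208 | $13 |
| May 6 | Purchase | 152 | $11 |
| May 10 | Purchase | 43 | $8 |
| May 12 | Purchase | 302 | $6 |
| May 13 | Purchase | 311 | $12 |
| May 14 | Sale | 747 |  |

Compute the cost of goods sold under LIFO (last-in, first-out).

COGS = $6,889

May 14, 747 sold [LIFO — newest first]: 311 @ $12 + 302 @ $6 + 43 @ $8 + 91 @ $11 = $6,889
Ending inventory: 97 @ $14 + 208 @ $13 + 61 @ $11 = $4,733
Check: goods available $11,622 = COGS $6,889 + ending $4,733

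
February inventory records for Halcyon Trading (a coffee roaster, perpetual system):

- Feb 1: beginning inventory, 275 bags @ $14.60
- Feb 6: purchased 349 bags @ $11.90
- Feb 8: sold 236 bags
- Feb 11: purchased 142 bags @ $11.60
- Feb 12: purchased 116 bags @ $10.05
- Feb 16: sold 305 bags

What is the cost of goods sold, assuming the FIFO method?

COGS = $7,180.40

Feb 8, 236 sold [FIFO — oldest first]: 236 @ $14.60 = $3,445.60
Feb 16, 305 sold [FIFO — oldest first]: 39 @ $14.60 + 266 @ $11.90 = $3,734.80
Total COGS = $3,445.60 + $3,734.80 = $7,180.40
Ending inventory: 83 @ $11.90 + 142 @ $11.60 + 116 @ $10.05 = $3,800.70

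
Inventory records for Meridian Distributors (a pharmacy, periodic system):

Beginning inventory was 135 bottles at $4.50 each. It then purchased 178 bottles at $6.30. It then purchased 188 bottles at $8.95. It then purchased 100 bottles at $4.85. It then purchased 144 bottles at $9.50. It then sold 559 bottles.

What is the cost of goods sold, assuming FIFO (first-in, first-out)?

COGS = $3,692.80

Sale 1 (559) [FIFO — oldest first]: 135 @ $4.50 + 178 @ $6.30 + 188 @ $8.95 + 58 @ $4.85 = $3,692.80
Ending inventory: 42 @ $4.85 + 144 @ $9.50 = $1,571.70
Check: goods available $5,264.50 = COGS $3,692.80 + ending $1,571.70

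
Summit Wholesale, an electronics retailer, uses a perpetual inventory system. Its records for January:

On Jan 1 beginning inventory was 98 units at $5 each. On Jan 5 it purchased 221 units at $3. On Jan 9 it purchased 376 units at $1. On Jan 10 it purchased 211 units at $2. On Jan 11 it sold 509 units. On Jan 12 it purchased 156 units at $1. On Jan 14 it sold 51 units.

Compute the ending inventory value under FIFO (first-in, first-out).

Ending inventory = $713

Jan 11, 509 sold [FIFO — oldest first]: 98 @ $5 + 221 @ $3 + 190 @ $1 = $1,343
Jan 14, 51 sold [FIFO — oldest first]: 51 @ $1 = $51
Total COGS = $1,343 + $51 = $1,394
Ending inventory: 135 @ $1 + 211 @ $2 + 156 @ $1 = $713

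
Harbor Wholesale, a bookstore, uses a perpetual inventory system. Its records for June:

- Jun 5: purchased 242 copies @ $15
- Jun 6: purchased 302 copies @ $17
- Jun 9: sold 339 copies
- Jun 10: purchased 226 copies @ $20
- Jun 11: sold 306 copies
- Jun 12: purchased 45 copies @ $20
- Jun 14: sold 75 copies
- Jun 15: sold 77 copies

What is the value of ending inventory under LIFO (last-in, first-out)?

Ending inventory = $270

Jun 9, 339 sold [LIFO — newest first]: 302 @ $17 + 37 @ $15 = $5,689
Jun 11, 306 sold [LIFO — newest first]: 226 @ $20 + 80 @ $15 = $5,720
Jun 14, 75 sold [LIFO — newest first]: 45 @ $20 + 30 @ $15 = $1,350
Jun 15, 77 sold [LIFO — newest first]: 77 @ $15 = $1,155
Total COGS = $5,689 + $5,720 + $1,350 + $1,155 = $13,914
Ending inventory: 18 @ $15 = $270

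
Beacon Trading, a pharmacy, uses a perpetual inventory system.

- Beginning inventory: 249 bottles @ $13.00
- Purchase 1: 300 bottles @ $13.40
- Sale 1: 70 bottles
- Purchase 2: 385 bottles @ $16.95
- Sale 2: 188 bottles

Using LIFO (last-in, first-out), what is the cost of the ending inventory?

Sale 1 (70) [LIFO — newest first]: 70 @ $13.40 = $938.00
Sale 2 (188) [LIFO — newest first]: 188 @ $16.95 = $3,186.60
Total COGS = $938.00 + $3,186.60 = $4,124.60
Ending inventory: 249 @ $13.00 + 230 @ $13.40 + 197 @ $16.95 = $9,658.15
Check: goods available $13,782.75 = COGS $4,124.60 + ending $9,658.15

Ending inventory = $9,658.15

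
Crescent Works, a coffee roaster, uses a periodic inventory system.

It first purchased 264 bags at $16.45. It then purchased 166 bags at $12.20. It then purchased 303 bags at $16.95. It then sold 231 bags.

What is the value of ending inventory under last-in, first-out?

Ending inventory = $7,588.40

Sale 1 (231) [LIFO — newest first]: 231 @ $16.95 = $3,915.45
Ending inventory: 264 @ $16.45 + 166 @ $12.20 + 72 @ $16.95 = $7,588.40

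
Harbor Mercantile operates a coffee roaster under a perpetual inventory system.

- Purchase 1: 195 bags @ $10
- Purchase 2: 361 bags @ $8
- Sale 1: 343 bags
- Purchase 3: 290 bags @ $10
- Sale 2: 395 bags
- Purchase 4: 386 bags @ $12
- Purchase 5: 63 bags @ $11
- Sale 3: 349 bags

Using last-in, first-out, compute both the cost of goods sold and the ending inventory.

Sale 1 (343) [LIFO — newest first]: 343 @ $8 = $2,744
Sale 2 (395) [LIFO — newest first]: 290 @ $10 + 18 @ $8 + 87 @ $10 = $3,914
Sale 3 (349) [LIFO — newest first]: 63 @ $11 + 286 @ $12 = $4,125
Total COGS = $2,744 + $3,914 + $4,125 = $10,783
Ending inventory: 108 @ $10 + 100 @ $12 = $2,280
Check: goods available $13,063 = COGS $10,783 + ending $2,280

COGS = $10,783; ending inventory = $2,280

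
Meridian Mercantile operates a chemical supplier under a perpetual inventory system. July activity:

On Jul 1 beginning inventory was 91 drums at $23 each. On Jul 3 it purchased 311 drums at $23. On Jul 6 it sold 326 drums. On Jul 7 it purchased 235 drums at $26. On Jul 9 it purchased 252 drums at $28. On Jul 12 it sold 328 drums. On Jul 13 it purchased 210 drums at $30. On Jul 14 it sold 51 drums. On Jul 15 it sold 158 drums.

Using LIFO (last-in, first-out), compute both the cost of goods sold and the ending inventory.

COGS = $22,800; ending inventory = $5,912

Jul 6, 326 sold [LIFO — newest first]: 311 @ $23 + 15 @ $23 = $7,498
Jul 12, 328 sold [LIFO — newest first]: 252 @ $28 + 76 @ $26 = $9,032
Jul 14, 51 sold [LIFO — newest first]: 51 @ $30 = $1,530
Jul 15, 158 sold [LIFO — newest first]: 158 @ $30 = $4,740
Total COGS = $7,498 + $9,032 + $1,530 + $4,740 = $22,800
Ending inventory: 76 @ $23 + 159 @ $26 + 1 @ $30 = $5,912
Check: goods available $28,712 = COGS $22,800 + ending $5,912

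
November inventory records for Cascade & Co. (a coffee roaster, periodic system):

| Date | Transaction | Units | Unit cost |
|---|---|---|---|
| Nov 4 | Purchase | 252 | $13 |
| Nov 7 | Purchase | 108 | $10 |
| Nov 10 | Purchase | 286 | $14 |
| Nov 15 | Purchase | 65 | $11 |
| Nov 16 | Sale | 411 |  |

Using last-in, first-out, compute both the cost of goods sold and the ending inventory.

Nov 16, 411 sold [LIFO — newest first]: 65 @ $11 + 286 @ $14 + 60 @ $10 = $5,319
Ending inventory: 252 @ $13 + 48 @ $10 = $3,756

COGS = $5,319; ending inventory = $3,756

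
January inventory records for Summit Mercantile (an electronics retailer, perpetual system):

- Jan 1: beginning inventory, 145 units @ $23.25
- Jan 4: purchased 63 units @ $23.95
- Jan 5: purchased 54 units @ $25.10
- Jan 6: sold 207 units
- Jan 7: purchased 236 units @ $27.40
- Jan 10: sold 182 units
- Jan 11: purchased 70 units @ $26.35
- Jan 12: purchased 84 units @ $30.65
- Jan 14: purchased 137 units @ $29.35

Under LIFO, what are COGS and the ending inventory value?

COGS = $9,943.55; ending inventory = $11,198.40

Jan 6, 207 sold [LIFO — newest first]: 54 @ $25.10 + 63 @ $23.95 + 90 @ $23.25 = $4,956.75
Jan 10, 182 sold [LIFO — newest first]: 182 @ $27.40 = $4,986.80
Total COGS = $4,956.75 + $4,986.80 = $9,943.55
Ending inventory: 55 @ $23.25 + 54 @ $27.40 + 70 @ $26.35 + 84 @ $30.65 + 137 @ $29.35 = $11,198.40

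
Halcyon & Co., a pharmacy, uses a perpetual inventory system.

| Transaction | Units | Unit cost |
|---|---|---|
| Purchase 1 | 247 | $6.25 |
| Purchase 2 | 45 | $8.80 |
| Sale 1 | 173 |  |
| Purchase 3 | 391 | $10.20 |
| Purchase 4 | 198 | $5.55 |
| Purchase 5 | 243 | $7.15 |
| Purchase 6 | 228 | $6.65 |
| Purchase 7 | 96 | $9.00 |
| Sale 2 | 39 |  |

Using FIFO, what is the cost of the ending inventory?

Sale 1 (173) [FIFO — oldest first]: 173 @ $6.25 = $1,081.25
Sale 2 (39) [FIFO — oldest first]: 39 @ $6.25 = $243.75
Total COGS = $1,081.25 + $243.75 = $1,325.00
Ending inventory: 35 @ $6.25 + 45 @ $8.80 + 391 @ $10.20 + 198 @ $5.55 + 243 @ $7.15 + 228 @ $6.65 + 96 @ $9.00 = $9,819.50

Ending inventory = $9,819.50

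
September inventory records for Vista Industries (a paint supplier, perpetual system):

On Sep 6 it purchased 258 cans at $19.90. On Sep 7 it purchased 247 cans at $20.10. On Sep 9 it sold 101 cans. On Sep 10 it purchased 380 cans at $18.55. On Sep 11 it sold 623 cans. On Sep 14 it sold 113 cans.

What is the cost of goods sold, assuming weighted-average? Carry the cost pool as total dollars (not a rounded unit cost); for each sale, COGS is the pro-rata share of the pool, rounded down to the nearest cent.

COGS = $16,221.68

After Sep 6: 258 on hand, pool $5,134.20 (≈ $19.9000 each)
After Sep 7: 505 on hand, pool $10,098.90 (≈ $19.9978 each)
Sep 9, sell 101: 101/505 × $10,098.90 → $2,019.78
After Sep 10: 784 on hand, pool $15,128.12 (≈ $19.2961 each)
Sep 11, sell 623: 623/784 × $15,128.12 → $12,021.45
Sep 14, sell 113: 113/161 × $3,106.67 → $2,180.45
Total COGS = $2,019.78 + $12,021.45 + $2,180.45 = $16,221.68
Ending inventory (cost pool remaining) = $926.22
Check: goods available $17,147.90 = COGS $16,221.68 + ending $926.22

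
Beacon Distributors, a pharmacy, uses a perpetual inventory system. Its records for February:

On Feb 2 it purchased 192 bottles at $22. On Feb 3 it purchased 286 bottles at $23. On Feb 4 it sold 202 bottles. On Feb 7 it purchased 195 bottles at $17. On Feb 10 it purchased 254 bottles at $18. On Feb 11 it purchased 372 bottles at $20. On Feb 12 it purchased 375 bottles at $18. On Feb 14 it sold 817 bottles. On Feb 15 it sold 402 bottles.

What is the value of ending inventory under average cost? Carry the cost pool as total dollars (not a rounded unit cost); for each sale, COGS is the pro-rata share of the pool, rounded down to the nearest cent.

Ending inventory = $4,866.50

After Feb 2: 192 on hand, pool $4,224.00 (≈ $22.0000 each)
After Feb 3: 478 on hand, pool $10,802.00 (≈ $22.5983 each)
Feb 4, sell 202: 202/478 × $10,802.00 → $4,564.86
After Feb 7: 471 on hand, pool $9,552.14 (≈ $20.2806 each)
After Feb 10: 725 on hand, pool $14,124.14 (≈ $19.4816 each)
After Feb 11: 1097 on hand, pool $21,564.14 (≈ $19.6574 each)
After Feb 12: 1472 on hand, pool $28,314.14 (≈ $19.2351 each)
Feb 14, sell 817: 817/1472 × $28,314.14 → $15,715.11
Feb 15, sell 402: 402/655 × $12,599.03 → $7,732.53
Total COGS = $4,564.86 + $15,715.11 + $7,732.53 = $28,012.50
Ending inventory (cost pool remaining) = $4,866.50
Check: goods available $32,879.00 = COGS $28,012.50 + ending $4,866.50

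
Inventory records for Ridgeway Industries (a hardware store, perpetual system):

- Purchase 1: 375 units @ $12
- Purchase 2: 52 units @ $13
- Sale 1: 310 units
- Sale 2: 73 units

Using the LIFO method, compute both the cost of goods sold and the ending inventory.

Sale 1 (310) [LIFO — newest first]: 52 @ $13 + 258 @ $12 = $3,772
Sale 2 (73) [LIFO — newest first]: 73 @ $12 = $876
Total COGS = $3,772 + $876 = $4,648
Ending inventory: 44 @ $12 = $528
Check: goods available $5,176 = COGS $4,648 + ending $528

COGS = $4,648; ending inventory = $528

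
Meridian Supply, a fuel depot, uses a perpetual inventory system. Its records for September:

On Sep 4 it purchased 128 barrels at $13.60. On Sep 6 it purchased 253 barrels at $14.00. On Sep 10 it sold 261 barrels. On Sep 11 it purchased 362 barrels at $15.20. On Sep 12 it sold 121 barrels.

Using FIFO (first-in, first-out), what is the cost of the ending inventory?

Ending inventory = $5,487.20

Sep 10, 261 sold [FIFO — oldest first]: 128 @ $13.60 + 133 @ $14.00 = $3,602.80
Sep 12, 121 sold [FIFO — oldest first]: 120 @ $14.00 + 1 @ $15.20 = $1,695.20
Total COGS = $3,602.80 + $1,695.20 = $5,298.00
Ending inventory: 361 @ $15.20 = $5,487.20
Check: goods available $10,785.20 = COGS $5,298.00 + ending $5,487.20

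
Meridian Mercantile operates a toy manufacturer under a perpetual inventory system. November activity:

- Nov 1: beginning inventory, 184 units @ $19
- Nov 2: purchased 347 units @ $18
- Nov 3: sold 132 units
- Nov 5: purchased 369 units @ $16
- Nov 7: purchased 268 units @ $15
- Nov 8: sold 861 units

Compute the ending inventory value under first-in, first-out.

Nov 3, 132 sold [FIFO — oldest first]: 132 @ $19 = $2,508
Nov 8, 861 sold [FIFO — oldest first]: 52 @ $19 + 347 @ $18 + 369 @ $16 + 93 @ $15 = $14,533
Total COGS = $2,508 + $14,533 = $17,041
Ending inventory: 175 @ $15 = $2,625
Check: goods available $19,666 = COGS $17,041 + ending $2,625

Ending inventory = $2,625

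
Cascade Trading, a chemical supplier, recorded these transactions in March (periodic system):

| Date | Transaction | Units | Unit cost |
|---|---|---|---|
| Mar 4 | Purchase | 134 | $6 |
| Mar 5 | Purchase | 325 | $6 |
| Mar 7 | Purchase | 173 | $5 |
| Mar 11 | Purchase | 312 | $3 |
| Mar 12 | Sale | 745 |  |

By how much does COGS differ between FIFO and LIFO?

$597

FIFO COGS: 134 @ $6 + 325 @ $6 + 173 @ $5 + 113 @ $3 = $3,958
LIFO COGS: 312 @ $3 + 173 @ $5 + 260 @ $6 = $3,361
Difference = |$3,958 − $3,361| = $597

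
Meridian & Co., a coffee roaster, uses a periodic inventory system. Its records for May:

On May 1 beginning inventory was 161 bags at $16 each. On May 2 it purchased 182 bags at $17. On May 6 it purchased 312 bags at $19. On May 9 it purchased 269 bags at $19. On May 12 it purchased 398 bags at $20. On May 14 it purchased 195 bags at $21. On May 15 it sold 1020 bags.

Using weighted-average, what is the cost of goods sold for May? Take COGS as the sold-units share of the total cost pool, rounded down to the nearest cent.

COGS = $19,340.32

May 15, sell 1020: 1020/1517 × $28,764.00 → $19,340.32
Ending inventory (cost pool remaining) = $9,423.68
Check: goods available $28,764.00 = COGS $19,340.32 + ending $9,423.68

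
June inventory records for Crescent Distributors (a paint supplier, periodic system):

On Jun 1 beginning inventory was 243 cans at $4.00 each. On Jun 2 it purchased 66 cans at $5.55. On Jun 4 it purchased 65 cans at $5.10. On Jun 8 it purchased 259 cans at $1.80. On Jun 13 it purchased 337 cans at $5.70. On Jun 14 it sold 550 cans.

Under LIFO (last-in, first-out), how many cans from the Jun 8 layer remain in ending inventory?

46

Jun 14, 550 sold [LIFO — newest first]: 337 @ $5.70 + 213 @ $1.80 = $2,304.30
Ending inventory: 243 @ $4.00 + 66 @ $5.55 + 65 @ $5.10 + 46 @ $1.80 = $1,752.60
Check: goods available $4,056.90 = COGS $2,304.30 + ending $1,752.60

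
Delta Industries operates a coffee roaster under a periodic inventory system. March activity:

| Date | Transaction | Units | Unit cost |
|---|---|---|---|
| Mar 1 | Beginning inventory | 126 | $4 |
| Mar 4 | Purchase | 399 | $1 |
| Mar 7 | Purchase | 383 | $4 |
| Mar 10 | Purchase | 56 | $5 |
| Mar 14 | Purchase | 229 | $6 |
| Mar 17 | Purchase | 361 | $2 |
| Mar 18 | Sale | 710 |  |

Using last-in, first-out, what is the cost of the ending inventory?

Ending inventory = $2,179

Mar 18, 710 sold [LIFO — newest first]: 361 @ $2 + 229 @ $6 + 56 @ $5 + 64 @ $4 = $2,632
Ending inventory: 126 @ $4 + 399 @ $1 + 319 @ $4 = $2,179
Check: goods available $4,811 = COGS $2,632 + ending $2,179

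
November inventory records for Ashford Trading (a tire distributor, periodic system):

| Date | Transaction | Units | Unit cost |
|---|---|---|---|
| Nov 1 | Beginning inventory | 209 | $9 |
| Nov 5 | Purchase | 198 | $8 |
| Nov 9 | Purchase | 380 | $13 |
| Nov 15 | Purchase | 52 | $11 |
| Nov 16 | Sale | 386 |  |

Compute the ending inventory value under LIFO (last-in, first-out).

Ending inventory = $4,063

Nov 16, 386 sold [LIFO — newest first]: 52 @ $11 + 334 @ $13 = $4,914
Ending inventory: 209 @ $9 + 198 @ $8 + 46 @ $13 = $4,063
Check: goods available $8,977 = COGS $4,914 + ending $4,063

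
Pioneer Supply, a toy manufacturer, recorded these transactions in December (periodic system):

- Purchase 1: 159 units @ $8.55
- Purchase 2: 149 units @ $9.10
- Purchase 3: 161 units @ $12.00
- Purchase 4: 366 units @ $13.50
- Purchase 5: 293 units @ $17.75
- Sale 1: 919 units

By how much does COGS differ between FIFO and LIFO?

$1,895.30

FIFO COGS: 159 @ $8.55 + 149 @ $9.10 + 161 @ $12.00 + 366 @ $13.50 + 84 @ $17.75 = $11,079.35
LIFO COGS: 293 @ $17.75 + 366 @ $13.50 + 161 @ $12.00 + 99 @ $9.10 = $12,974.65
Difference = |$11,079.35 − $12,974.65| = $1,895.30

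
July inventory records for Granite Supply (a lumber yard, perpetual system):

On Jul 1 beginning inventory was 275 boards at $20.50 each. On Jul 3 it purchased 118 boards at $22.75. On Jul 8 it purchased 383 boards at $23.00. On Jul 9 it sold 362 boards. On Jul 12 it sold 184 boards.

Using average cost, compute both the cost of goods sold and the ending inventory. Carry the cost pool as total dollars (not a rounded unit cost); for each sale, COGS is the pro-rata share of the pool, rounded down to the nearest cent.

After Jul 1: 275 on hand, pool $5,637.50 (≈ $20.5000 each)
After Jul 3: 393 on hand, pool $8,322.00 (≈ $21.1756 each)
After Jul 8: 776 on hand, pool $17,131.00 (≈ $22.0760 each)
Jul 9, sell 362: 362/776 × $17,131.00 → $7,991.52
Jul 12, sell 184: 184/414 × $9,139.48 → $4,061.99
Total COGS = $7,991.52 + $4,061.99 = $12,053.51
Ending inventory (cost pool remaining) = $5,077.49

COGS = $12,053.51; ending inventory = $5,077.49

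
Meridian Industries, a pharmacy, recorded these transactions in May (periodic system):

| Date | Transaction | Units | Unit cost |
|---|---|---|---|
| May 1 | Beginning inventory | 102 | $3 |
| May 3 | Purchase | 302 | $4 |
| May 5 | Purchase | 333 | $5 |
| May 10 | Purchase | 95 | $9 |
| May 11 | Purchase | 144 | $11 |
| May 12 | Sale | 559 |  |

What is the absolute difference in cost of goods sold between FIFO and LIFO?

FIFO COGS: 102 @ $3 + 302 @ $4 + 155 @ $5 = $2,289
LIFO COGS: 144 @ $11 + 95 @ $9 + 320 @ $5 = $4,039
Difference = |$2,289 − $4,039| = $1,750

$1,750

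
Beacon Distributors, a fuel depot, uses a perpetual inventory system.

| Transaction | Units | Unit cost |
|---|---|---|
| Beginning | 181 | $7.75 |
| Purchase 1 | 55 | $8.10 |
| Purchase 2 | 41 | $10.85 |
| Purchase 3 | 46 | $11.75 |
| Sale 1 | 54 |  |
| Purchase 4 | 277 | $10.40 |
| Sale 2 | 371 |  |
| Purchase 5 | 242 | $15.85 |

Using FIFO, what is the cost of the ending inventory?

Sale 1 (54) [FIFO — oldest first]: 54 @ $7.75 = $418.50
Sale 2 (371) [FIFO — oldest first]: 127 @ $7.75 + 55 @ $8.10 + 41 @ $10.85 + 46 @ $11.75 + 102 @ $10.40 = $3,475.90
Total COGS = $418.50 + $3,475.90 = $3,894.40
Ending inventory: 175 @ $10.40 + 242 @ $15.85 = $5,655.70

Ending inventory = $5,655.70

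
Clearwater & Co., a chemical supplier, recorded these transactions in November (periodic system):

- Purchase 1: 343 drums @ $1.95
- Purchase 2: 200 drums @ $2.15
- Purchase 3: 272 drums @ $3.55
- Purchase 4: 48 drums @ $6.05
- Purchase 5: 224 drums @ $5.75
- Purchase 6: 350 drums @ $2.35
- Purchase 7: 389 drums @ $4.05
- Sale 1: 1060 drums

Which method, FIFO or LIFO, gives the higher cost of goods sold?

FIFO COGS: 343 @ $1.95 + 200 @ $2.15 + 272 @ $3.55 + 48 @ $6.05 + 197 @ $5.75 = $3,487.60
LIFO COGS: 389 @ $4.05 + 350 @ $2.35 + 224 @ $5.75 + 48 @ $6.05 + 49 @ $3.55 = $4,150.30

LIFO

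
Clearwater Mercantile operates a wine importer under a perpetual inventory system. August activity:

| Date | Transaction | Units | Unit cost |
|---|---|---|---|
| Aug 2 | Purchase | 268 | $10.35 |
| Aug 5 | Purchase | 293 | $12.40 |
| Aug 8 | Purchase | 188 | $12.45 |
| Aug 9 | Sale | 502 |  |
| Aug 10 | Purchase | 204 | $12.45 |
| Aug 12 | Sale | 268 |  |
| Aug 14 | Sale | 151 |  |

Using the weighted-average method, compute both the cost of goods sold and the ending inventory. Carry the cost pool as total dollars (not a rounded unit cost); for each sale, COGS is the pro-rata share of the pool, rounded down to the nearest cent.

After Aug 2: 268 on hand, pool $2,773.80 (≈ $10.3500 each)
After Aug 5: 561 on hand, pool $6,407.00 (≈ $11.4207 each)
After Aug 8: 749 on hand, pool $8,747.60 (≈ $11.6790 each)
Aug 9, sell 502: 502/749 × $8,747.60 → $5,862.87
After Aug 10: 451 on hand, pool $5,424.53 (≈ $12.0278 each)
Aug 12, sell 268: 268/451 × $5,424.53 → $3,223.44
Aug 14, sell 151: 151/183 × $2,201.09 → $1,816.19
Total COGS = $5,862.87 + $3,223.44 + $1,816.19 = $10,902.50
Ending inventory (cost pool remaining) = $384.90
Check: goods available $11,287.40 = COGS $10,902.50 + ending $384.90

COGS = $10,902.50; ending inventory = $384.90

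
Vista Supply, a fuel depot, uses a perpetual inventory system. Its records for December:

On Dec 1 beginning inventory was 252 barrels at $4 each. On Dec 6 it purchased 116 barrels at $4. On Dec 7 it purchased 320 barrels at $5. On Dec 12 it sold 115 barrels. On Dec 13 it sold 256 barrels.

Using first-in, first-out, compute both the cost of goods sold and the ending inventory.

COGS = $1,487; ending inventory = $1,585

Dec 12, 115 sold [FIFO — oldest first]: 115 @ $4 = $460
Dec 13, 256 sold [FIFO — oldest first]: 137 @ $4 + 116 @ $4 + 3 @ $5 = $1,027
Total COGS = $460 + $1,027 = $1,487
Ending inventory: 317 @ $5 = $1,585
Check: goods available $3,072 = COGS $1,487 + ending $1,585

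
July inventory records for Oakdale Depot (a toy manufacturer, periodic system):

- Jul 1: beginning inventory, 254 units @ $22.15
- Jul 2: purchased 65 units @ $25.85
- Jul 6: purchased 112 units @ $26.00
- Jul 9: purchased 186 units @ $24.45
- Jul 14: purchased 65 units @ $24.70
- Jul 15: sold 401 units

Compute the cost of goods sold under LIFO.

COGS = $10,047.50

Jul 15, 401 sold [LIFO — newest first]: 65 @ $24.70 + 186 @ $24.45 + 112 @ $26.00 + 38 @ $25.85 = $10,047.50
Ending inventory: 254 @ $22.15 + 27 @ $25.85 = $6,324.05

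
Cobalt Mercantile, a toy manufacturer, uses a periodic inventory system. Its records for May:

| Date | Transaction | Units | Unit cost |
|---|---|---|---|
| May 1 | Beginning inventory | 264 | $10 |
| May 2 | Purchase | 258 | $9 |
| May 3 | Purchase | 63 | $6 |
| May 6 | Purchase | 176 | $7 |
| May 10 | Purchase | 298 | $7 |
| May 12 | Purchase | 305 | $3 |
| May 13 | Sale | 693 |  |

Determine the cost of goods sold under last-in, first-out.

COGS = $3,631

May 13, 693 sold [LIFO — newest first]: 305 @ $3 + 298 @ $7 + 90 @ $7 = $3,631
Ending inventory: 264 @ $10 + 258 @ $9 + 63 @ $6 + 86 @ $7 = $5,942
Check: goods available $9,573 = COGS $3,631 + ending $5,942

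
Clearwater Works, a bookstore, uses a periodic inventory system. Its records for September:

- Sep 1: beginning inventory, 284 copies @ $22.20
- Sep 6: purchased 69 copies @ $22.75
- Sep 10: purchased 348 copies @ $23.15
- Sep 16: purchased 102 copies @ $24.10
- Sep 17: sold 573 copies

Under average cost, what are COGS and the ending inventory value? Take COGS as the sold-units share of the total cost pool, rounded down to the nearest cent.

COGS = $13,121.87; ending inventory = $5,267.08

Sep 17, sell 573: 573/803 × $18,388.95 → $13,121.87
Ending inventory (cost pool remaining) = $5,267.08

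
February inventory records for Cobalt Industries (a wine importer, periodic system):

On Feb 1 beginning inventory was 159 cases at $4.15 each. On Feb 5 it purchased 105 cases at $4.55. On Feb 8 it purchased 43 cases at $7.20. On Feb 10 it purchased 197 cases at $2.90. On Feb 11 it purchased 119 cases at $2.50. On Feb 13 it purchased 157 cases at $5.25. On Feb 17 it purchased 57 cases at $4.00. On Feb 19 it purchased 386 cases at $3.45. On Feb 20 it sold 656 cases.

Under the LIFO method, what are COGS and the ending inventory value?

Feb 20, 656 sold [LIFO — newest first]: 386 @ $3.45 + 57 @ $4.00 + 157 @ $5.25 + 56 @ $2.50 = $2,523.95
Ending inventory: 159 @ $4.15 + 105 @ $4.55 + 43 @ $7.20 + 197 @ $2.90 + 63 @ $2.50 = $2,176.00

COGS = $2,523.95; ending inventory = $2,176.00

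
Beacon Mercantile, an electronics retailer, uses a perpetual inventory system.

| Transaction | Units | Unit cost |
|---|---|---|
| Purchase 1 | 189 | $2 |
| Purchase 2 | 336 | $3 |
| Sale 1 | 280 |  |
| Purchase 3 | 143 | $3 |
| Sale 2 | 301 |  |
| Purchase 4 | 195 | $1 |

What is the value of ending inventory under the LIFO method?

Ending inventory = $369

Sale 1 (280) [LIFO — newest first]: 280 @ $3 = $840
Sale 2 (301) [LIFO — newest first]: 143 @ $3 + 56 @ $3 + 102 @ $2 = $801
Total COGS = $840 + $801 = $1,641
Ending inventory: 87 @ $2 + 195 @ $1 = $369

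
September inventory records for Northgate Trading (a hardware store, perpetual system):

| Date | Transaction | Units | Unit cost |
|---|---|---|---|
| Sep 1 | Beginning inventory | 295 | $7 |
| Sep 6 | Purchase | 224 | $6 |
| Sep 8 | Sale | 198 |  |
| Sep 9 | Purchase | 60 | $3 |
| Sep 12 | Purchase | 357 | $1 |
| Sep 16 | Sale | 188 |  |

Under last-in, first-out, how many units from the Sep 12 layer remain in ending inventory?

Sep 8, 198 sold [LIFO — newest first]: 198 @ $6 = $1,188
Sep 16, 188 sold [LIFO — newest first]: 188 @ $1 = $188
Total COGS = $1,188 + $188 = $1,376
Ending inventory: 295 @ $7 + 26 @ $6 + 60 @ $3 + 169 @ $1 = $2,570

169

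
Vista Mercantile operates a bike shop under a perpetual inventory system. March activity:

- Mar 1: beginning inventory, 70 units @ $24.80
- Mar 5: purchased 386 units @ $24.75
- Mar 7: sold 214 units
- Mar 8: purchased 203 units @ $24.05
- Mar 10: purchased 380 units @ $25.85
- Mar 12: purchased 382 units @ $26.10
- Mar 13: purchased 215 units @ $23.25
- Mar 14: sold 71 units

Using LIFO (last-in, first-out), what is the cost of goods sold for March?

COGS = $6,947.25

Mar 7, 214 sold [LIFO — newest first]: 214 @ $24.75 = $5,296.50
Mar 14, 71 sold [LIFO — newest first]: 71 @ $23.25 = $1,650.75
Total COGS = $5,296.50 + $1,650.75 = $6,947.25
Ending inventory: 70 @ $24.80 + 172 @ $24.75 + 203 @ $24.05 + 380 @ $25.85 + 382 @ $26.10 + 144 @ $23.25 = $34,016.35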